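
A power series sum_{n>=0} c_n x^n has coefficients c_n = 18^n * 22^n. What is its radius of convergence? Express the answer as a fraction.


By the root test (Cauchy-Hadamard), the radius is R = 1 / limsup_n |c_n|^(1/n).
Here |c_n|^(1/n) = (18^n * 22^n)^(1/n) = 18 * 22 = 396 for all n.
So R = 1/396 = 1/396.

1/396


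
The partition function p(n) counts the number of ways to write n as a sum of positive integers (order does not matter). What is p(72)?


Using the generating function prod_{k>=1} 1/(1-x^k), we compute p(72).
By dynamic programming over parts 1 through 72:
p(72) = 5392783

5392783


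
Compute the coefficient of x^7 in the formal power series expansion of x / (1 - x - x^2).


Let f(x) = sum_{k>=0} a_k x^k. Multiplying f(x) * (1 - x - x^2) = x and matching coefficients gives a_0 = 0, a_1 = 1, and a_k = a_{k-1} + a_{k-2} for k >= 2. These are the Fibonacci numbers F_k.
Iterating from F_0 = 0, F_1 = 1:
F_0=0, F_1=1, F_2=1, F_3=2, F_4=3, F_5=5, F_6=8, F_7=13
F_7 = 13.

13


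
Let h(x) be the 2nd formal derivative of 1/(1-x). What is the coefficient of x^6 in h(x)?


Differentiating 2 times: d^2/dx^2 [1/(1-x)] = 2!/(1-x)^3.
The expansion 1/(1-x)^3 = sum_{k>=0} C(k+2, 2) x^k, so the coefficient of x^n in 2!/(1-x)^3 is 2! * C(n+2, 2).
For n = 6: 2 * C(8, 2) = 2 * 28 = 56

56


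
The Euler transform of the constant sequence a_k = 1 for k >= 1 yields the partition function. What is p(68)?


The Euler transform converts the sequence a_k = 1 into the number of integer partitions.
Using the recurrence or dynamic programming:
p(68) = 3087735

3087735


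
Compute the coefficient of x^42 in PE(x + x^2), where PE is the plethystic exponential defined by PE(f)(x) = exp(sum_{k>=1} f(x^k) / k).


With f(x) = x + x^2, the exponent is sum_{k>=1} (x^k + x^(2k)) / k = -ln(1 - x) - ln(1 - x^2). Exponentiating:
PE(x + x^2) = 1 / ((1 - x)(1 - x^2)).
This is the generating function for partitions of n into parts of size 1 or 2. The number of 2's can be any j in 0..21, and the rest are 1's, so
[x^42] = floor(42/2) + 1 = 22.

22


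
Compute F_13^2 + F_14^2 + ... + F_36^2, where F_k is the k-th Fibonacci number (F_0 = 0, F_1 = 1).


There is a standard identity sum_{k=0}^{N} F_k^2 = F_N * F_{N+1} (proved inductively from the telescoping relation F_k^2 = F_k F_{k+1} - F_{k-1} F_k). Then
sum_{k=13}^{36} F_k^2 = F_36 F_37 - F_12 F_13.
Computing: F_36 = 14930352, F_37 = 24157817, F_12 = 144, F_13 = 233.
Sum = 14930352 * 24157817 - 144 * 233 = 360684711328032.

360684711328032


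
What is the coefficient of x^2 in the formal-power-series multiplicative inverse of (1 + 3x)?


The inverse is 1/(1 + 3x). Apply the geometric identity 1/(1 - y) = sum_{k>=0} y^k with y = -3x:
1/(1 + 3x) = sum_{k>=0} (-3)^k x^k.
So the coefficient of x^2 is (-3)^2 = 9.

9


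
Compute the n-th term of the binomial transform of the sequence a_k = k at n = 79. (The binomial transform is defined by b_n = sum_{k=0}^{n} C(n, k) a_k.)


With a_k = k, b_n = sum_{k=0}^{n} C(n, k) k. Using k * C(n, k) = n * C(n-1, k-1) gives b_n = n * sum_{k>=1} C(n-1, k-1) = n * 2^(n-1).
For n = 79: 79 * 2^78 = 79 * 302231454903657293676544 = 23876284937388926200446976.

23876284937388926200446976


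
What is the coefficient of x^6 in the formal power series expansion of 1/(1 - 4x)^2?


The general identity 1/(1 - c x)^r = sum_{k>=0} c^k C(k + r - 1, r - 1) x^k follows by substituting y = c x into 1/(1 - y)^r = sum_{k>=0} C(k + r - 1, r - 1) y^k.
For c = 4, r = 2, k = 6:
4^6 * C(7, 1) = 4096 * 7 = 28672.

28672


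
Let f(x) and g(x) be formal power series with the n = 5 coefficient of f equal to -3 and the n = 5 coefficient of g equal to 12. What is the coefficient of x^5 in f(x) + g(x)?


Addition of formal power series is termwise.
The coefficient of x^5 in f + g = -3 + 12
= 9

9


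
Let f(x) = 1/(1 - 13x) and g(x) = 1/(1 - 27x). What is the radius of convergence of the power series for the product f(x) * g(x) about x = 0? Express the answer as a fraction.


The radius of 1/(1 - 13x) is 1/13 (nearest singularity at x = 1/13), and the radius of 1/(1 - 27x) is 1/27.
The product f(x)*g(x) = 1/((1 - 13x)(1 - 27x)) has singularities at both 1/13 and 1/27, so its radius of convergence is the distance to the nearest one:
min(1/13, 1/27) = 1/27.

1/27


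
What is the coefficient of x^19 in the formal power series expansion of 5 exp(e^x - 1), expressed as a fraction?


exp(e^x - 1) is the exponential generating function for the Bell numbers Bell_k: exp(e^x - 1) = sum_{k>=0} Bell_k x^k / k!.
So the coefficient of x^19 in 5 exp(e^x - 1) is 5 Bell_19 / 19!.
Computing: Bell_19 = 5832742205057 and 19! = 121645100408832000, giving
5 * 5832742205057/121645100408832000 = 5832742205057/24329020081766400.

5832742205057/24329020081766400


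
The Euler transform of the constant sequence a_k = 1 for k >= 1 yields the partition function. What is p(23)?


The Euler transform converts the sequence a_k = 1 into the number of integer partitions.
Using the recurrence or dynamic programming:
p(23) = 1255

1255


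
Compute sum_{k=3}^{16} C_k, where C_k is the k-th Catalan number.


C_3 through C_16: 5, 14, 42, 132, 429, 1430, 4862, 16796, 58786, 208012, 742900, 2674440, 9694845, 35357670
Sum = 5 + 14 + 42 + 132 + 429 + 1430 + 4862 + 16796 + 58786 + 208012 + 742900 + 2674440 + 9694845 + 35357670
= 48760363

48760363


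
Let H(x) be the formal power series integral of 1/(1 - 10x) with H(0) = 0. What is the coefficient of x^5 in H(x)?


1/(1 - 10x) = sum_{k>=0} 10^k x^k. Integrating termwise with H(0) = 0:
H(x) = sum_{k>=0} 10^k x^(k+1) / (k+1) = sum_{m>=1} 10^(m-1) x^m / m.
For m = 5: 10^4/5 = 10000/5 = 2000.

2000


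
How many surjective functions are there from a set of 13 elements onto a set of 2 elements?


By inclusion-exclusion on which target elements are missed, the number of surjections from an n-set onto a k-set is
surj(n, k) = sum_{j=0}^{k} (-1)^j C(k, j) (k - j)^n.
Equivalently surj(n, k) = k! * S(n, k), where S(n, k) is the Stirling number of the second kind.
For n = 13, k = 2:
S(13, 2) = 4095, so
surj = 2! * 4095 = 2 * 4095 = 8190.

8190


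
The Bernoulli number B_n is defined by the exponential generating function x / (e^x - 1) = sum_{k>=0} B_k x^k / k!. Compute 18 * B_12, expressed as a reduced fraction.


Bernoulli numbers can also be computed recursively via B_0 = 1 and sum_{j=0}^{m} C(m+1, j) B_j = 0 for m >= 1. Odd-index Bernoulli numbers vanish for k >= 3.
Computing B_12 = -691/2730, so 18 * B_12 = 18 * -691/2730 = -2073/455.

-2073/455


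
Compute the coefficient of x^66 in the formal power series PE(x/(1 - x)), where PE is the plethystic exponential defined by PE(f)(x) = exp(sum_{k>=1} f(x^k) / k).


For f(x) = x/(1 - x) we have
sum_{k>=1} f(x^k) / k = sum_{k>=1} (1/k) * x^k / (1 - x^k) = sum_{k, m >= 1} x^(k m) / k,
which after exponentiating simplifies to
PE(x/(1 - x)) = prod_{k>=1} 1 / (1 - x^k).
This is the generating function for the partition function p(n), so the coefficient of x^66 is p(66).
Computing p(66) by dynamic programming over parts 1, 2, ..., 66: p(66) = 2323520.

2323520


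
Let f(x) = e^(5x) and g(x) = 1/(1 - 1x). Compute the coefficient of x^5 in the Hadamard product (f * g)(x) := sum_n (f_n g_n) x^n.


Expanding: f_k = 5^k/k! (from e^(5x)) and g_k = 1^k (from 1/(1 - 1x)). So the Hadamard coefficient (f * g)_k = 5^k 1^k / k! = (5)^k / k!.
For k = 5: 5^5/5! = 3125/120 = 625/24.

625/24


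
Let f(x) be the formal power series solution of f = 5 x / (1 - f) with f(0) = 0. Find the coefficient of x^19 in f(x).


Apply Lagrange inversion: f = 5 x * phi(f) with phi(t) = 1/(1 - t), so
[x^n] f = 5^n * (1/n) [t^(n-1)] phi(t)^n = 5^n * (1/n) [t^(n-1)] (1 - t)^(-n) = 5^n * (1/n) C(2n - 2, n - 1) = 5^n * C_{n-1}.
For n = 19: C_18 = C(36, 18) / 19 = 9075135300/19 = 477638700.
With the 5^19 = 19073486328125 factor, the coefficient is 19073486328125 * 477638700 = 9110235214233398437500.

9110235214233398437500


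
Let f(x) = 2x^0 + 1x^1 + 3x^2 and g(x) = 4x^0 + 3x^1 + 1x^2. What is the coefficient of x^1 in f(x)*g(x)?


Cauchy product at x^1:
2*3 + 1*4
= 10

10


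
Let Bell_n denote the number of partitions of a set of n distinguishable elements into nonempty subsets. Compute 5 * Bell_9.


Bell_9 can be computed from the Bell triangle or from Dobinski's identity Bell_n = (1/e) * sum_{k>=0} k^n / k!.
Computing Bell_9 = 21147.
Then 5 * 21147 = 105735.

105735


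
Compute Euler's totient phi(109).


phi(n) counts integers in [1, n] coprime to n. Using the multiplicative formula phi(n) = n * prod_{p | n} (1 - 1/p):
109 = 109, so
phi(109) = 109 * (1 - 1/109) = 108.

108


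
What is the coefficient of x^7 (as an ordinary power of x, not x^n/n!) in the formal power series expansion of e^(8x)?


The exponential series is e^y = sum_{k>=0} y^k / k!. Substituting y = 8x gives
e^(8x) = sum_{k>=0} 8^k x^k / k!.
So the coefficient of x^n is a^n/n! with a = 8, n = 7:
8^7 / 7! = 2097152/5040 = 131072/315

131072/315


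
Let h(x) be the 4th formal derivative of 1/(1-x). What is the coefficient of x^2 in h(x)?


Differentiating 4 times: d^4/dx^4 [1/(1-x)] = 4!/(1-x)^5.
The expansion 1/(1-x)^5 = sum_{k>=0} C(k+4, 4) x^k, so the coefficient of x^n in 4!/(1-x)^5 is 4! * C(n+4, 4).
For n = 2: 24 * C(6, 4) = 24 * 15 = 360

360


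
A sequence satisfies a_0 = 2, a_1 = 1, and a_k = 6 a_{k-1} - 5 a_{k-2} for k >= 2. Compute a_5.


The characteristic equation is t^2 - 6 t + 5 = 0, with roots r_1 = 5 and r_2 = 1 (so c_1 = r_1 + r_2, c_2 = -r_1 r_2 as required).
One can use the closed form a_n = A r_1^n + B r_2^n, but direct iteration is more reliable:
a_0 = 2, a_1 = 1, a_2 = -4, a_3 = -29, a_4 = -154, a_5 = -779.
So a_5 = -779.

-779


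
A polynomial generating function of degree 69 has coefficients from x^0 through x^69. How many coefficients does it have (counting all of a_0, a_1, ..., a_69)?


A polynomial of degree 69 takes the form a_0 + a_1 x + ... + a_69 x^69.
The number of coefficients is 69 + 1 = 70.

70


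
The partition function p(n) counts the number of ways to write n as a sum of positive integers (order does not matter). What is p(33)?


Using the generating function prod_{k>=1} 1/(1-x^k), we compute p(33).
By dynamic programming over parts 1 through 33:
p(33) = 10143

10143


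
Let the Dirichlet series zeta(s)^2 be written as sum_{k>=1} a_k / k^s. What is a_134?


The Dirichlet convolution of the constant function 1 with itself gives (1 * 1)(k) = sum_{d | k} 1 = d(k), the number of positive divisors of k.
Since zeta(s) = sum_{k>=1} 1/k^s, we have zeta(s)^2 = sum_{k>=1} d(k)/k^s, so a_k = d(k).
For k = 134: the divisors are 1, 2, 67, 134.
Count = 4.

4


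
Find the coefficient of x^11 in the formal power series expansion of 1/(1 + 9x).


Write 1/(1 + c x) = 1/(1 - (-c) x) and apply the geometric-series identity
1/(1 - y) = sum_{k>=0} y^k to get 1/(1 + c x) = sum_{k>=0} (-c)^k x^k.
So the coefficient of x^k is (-c)^k = (-1)^k * c^k.
Here c = 9 and k = 11:
(-9)^11 = -1 * 31381059609 = -31381059609

-31381059609


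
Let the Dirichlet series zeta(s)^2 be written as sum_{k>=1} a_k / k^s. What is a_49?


The Dirichlet convolution of the constant function 1 with itself gives (1 * 1)(k) = sum_{d | k} 1 = d(k), the number of positive divisors of k.
Since zeta(s) = sum_{k>=1} 1/k^s, we have zeta(s)^2 = sum_{k>=1} d(k)/k^s, so a_k = d(k).
For k = 49: the divisors are 1, 7, 49.
Count = 3.

3


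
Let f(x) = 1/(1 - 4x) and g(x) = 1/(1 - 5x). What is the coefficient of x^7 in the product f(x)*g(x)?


The coefficient of x^n in f*g is the Cauchy product: sum_{k=0}^{n} a^k * b^(n-k).
With a=4, b=5, n=7:
sum_{k=0}^{7} 4^k * 5^(7-k)
= 325089

325089


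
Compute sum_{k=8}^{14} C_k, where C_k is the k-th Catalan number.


C_8 through C_14: 1430, 4862, 16796, 58786, 208012, 742900, 2674440
Sum = 1430 + 4862 + 16796 + 58786 + 208012 + 742900 + 2674440
= 3707226

3707226


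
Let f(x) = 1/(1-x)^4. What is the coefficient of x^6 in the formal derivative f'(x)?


Differentiate: d/dx [ 1/(1-x)^r ] = r / (1-x)^(r+1).
Here r = 4, so f'(x) = 4 / (1-x)^5.
The expansion of 1/(1-x)^(r+1) has coefficient of x^n equal to C(n+r, r).
So the coefficient of x^6 in f'(x) is
4 * C(10, 4) = 4 * 210 = 840

840


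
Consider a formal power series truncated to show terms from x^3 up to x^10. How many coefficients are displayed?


From x^3 to x^10 inclusive, the count is 10 - 3 + 1 = 8.

8


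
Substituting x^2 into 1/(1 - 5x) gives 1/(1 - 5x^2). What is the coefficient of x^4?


The coefficient of x^(2m) in 1/(1 - 5x^2) is 5^m.
With n = 4 = 2*2, the coefficient is 5^2 = 25.

25


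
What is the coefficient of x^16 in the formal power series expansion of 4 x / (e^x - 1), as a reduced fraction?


The exponential generating function for Bernoulli numbers is
x / (e^x - 1) = sum_{k>=0} B_k x^k / k!.
So the coefficient of x^16 in 4 x / (e^x - 1) is 4 B_16 / 16!.
Computing: B_16 = -3617/510, 16! = 20922789888000, giving
4 * -3617/510 / 20922789888000 = -3617/2667655710720000.

-3617/2667655710720000


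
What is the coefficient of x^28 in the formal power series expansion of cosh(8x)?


The Maclaurin series is cosh(t) = sum_{m>=0} t^(2m) / (2m)!, so substituting t = 8x, only even powers of x are nonzero, with coefficient of x^(2m) equal to 8^(2m) / (2m)!.
For x^28 the coefficient is 8^28/28! = 19342813113834066795298816/304888344611713860501504000000 = 576460752303423488/9086380738369043484375.

576460752303423488/9086380738369043484375


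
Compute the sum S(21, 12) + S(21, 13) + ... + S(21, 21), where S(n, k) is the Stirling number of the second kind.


By definition, S(n, k) counts partitions of an n-set into exactly k nonempty blocks.
Computing row n = 21 for k = 12..21:
S(21, k): 6833042030178, 1204909218331, 149304004500, 13087462580, 809944464, 34952799, 1023435, 19285, 210, 1
Sum = 8201188655783.

8201188655783


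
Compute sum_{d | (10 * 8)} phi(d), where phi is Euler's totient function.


First, 10 * 8 = 80. One classical identity is sum_{d | n} phi(d) = n (each k in [1, n] has a unique gcd with n, and among the k's with gcd(k, n) = n/d there are phi(d) of them). So the sum equals 80. We also verify directly:
Divisors of 80: 1, 2, 4, 5, 8, 10, 16, 20, 40, 80.
phi values: 1, 1, 2, 4, 4, 4, 8, 8, 16, 32.
Sum = 80.

80


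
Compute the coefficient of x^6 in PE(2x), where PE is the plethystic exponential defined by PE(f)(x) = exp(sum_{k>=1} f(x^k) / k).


With f(x) = 2x, the exponent is sum_{k>=1} 2 x^k / k = 2 * (-ln(1 - x)). Exponentiating:
PE(2x) = exp(-2 ln(1 - x)) = 1/(1 - x)^2.
By the negative binomial expansion, [x^n] 1/(1 - x)^2 = C(n + 1, 1).
For n = 6: C(7, 1) = 7.

7


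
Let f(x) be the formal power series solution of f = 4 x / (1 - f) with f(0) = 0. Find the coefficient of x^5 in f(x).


Apply Lagrange inversion: f = 4 x * phi(f) with phi(t) = 1/(1 - t), so
[x^n] f = 4^n * (1/n) [t^(n-1)] phi(t)^n = 4^n * (1/n) [t^(n-1)] (1 - t)^(-n) = 4^n * (1/n) C(2n - 2, n - 1) = 4^n * C_{n-1}.
For n = 5: C_4 = C(8, 4) / 5 = 70/5 = 14.
With the 4^5 = 1024 factor, the coefficient is 1024 * 14 = 14336.

14336


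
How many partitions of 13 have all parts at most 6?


Using the generating function (1-x)^(-1)(1-x^2)^(-1)...(1-x^6)^(-1),
the coefficient of x^13 counts these restricted partitions.
Result = 71

71


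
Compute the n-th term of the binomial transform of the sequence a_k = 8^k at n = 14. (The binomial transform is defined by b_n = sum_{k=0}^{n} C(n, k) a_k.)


With a_k = 8^k, b_n = sum_{k=0}^{n} C(n, k) 8^k = (1 + 8)^n by the binomial theorem.
For n = 14: (1 + 8)^14 = 9^14 = 22876792454961.

22876792454961


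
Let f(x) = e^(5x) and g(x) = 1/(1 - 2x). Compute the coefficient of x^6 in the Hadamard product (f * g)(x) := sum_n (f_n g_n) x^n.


Expanding: f_k = 5^k/k! (from e^(5x)) and g_k = 2^k (from 1/(1 - 2x)). So the Hadamard coefficient (f * g)_k = 5^k 2^k / k! = (10)^k / k!.
For k = 6: 10^6/6! = 1000000/720 = 12500/9.

12500/9


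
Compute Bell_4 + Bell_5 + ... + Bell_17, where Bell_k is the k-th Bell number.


Recall Bell_k counts set partitions of a k-set (with Bell_0 = 1 by convention).
Bell_4 through Bell_17: 15, 52, 203, 877, 4140, 21147, 115975, 678570, 4213597, 27644437, 190899322, 1382958545, 10480142147, 82864869804
Sum = 15 + 52 + 203 + 877 + 4140 + 21147 + 115975 + 678570 + 4213597 + 27644437 + 190899322 + 1382958545 + 10480142147 + 82864869804 = 94951548831.

94951548831


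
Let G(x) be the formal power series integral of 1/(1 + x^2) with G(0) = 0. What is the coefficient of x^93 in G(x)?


1/(1 + x^2) = sum_{j>=0} (-1)^j x^(2j). Integrating termwise with G(0) = 0:
G(x) = sum_{j>=0} (-1)^j x^(2j+1) / (2j+1) = arctan(x).
Only odd powers are nonzero. For x^93 write 93 = 2*46 + 1, giving
(-1)^46 / 93 = 1/93 = 1/93.

1/93


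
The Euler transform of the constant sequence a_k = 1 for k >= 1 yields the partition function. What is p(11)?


The Euler transform converts the sequence a_k = 1 into the number of integer partitions.
Using the recurrence or dynamic programming:
p(11) = 56

56


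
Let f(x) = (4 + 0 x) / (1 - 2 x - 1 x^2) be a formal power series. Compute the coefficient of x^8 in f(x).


Write f(x) = sum_{k>=0} a_k x^k. Multiplying both sides by 1 - 2 x - 1 x^2 gives
(1 - 2 x - 1 x^2) sum_{k>=0} a_k x^k = 4 + 0 x.
Matching coefficients:
 x^0: a_0 = 4
 x^1: a_1 - 2 a_0 = 0  =>  a_1 = 2*4 + 0 = 8
 x^k (k >= 2): a_k = 2 a_{k-1} + 1 a_{k-2}.
Iterating: a_2 = 20, a_3 = 48, a_4 = 116, a_5 = 280, a_6 = 676, a_7 = 1632, a_8 = 3940.
So the coefficient of x^8 is 3940.

3940


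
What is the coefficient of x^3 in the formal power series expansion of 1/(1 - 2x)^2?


The general identity 1/(1 - c x)^r = sum_{k>=0} c^k C(k + r - 1, r - 1) x^k follows by substituting y = c x into 1/(1 - y)^r = sum_{k>=0} C(k + r - 1, r - 1) y^k.
For c = 2, r = 2, k = 3:
2^3 * C(4, 1) = 8 * 4 = 32.

32


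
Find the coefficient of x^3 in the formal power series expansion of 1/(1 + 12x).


Write 1/(1 + c x) = 1/(1 - (-c) x) and apply the geometric-series identity
1/(1 - y) = sum_{k>=0} y^k to get 1/(1 + c x) = sum_{k>=0} (-c)^k x^k.
So the coefficient of x^k is (-c)^k = (-1)^k * c^k.
Here c = 12 and k = 3:
(-12)^3 = -1 * 1728 = -1728

-1728


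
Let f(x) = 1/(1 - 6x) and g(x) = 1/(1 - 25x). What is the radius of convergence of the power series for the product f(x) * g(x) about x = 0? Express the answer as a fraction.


The radius of 1/(1 - 6x) is 1/6 (nearest singularity at x = 1/6), and the radius of 1/(1 - 25x) is 1/25.
The product f(x)*g(x) = 1/((1 - 6x)(1 - 25x)) has singularities at both 1/6 and 1/25, so its radius of convergence is the distance to the nearest one:
min(1/6, 1/25) = 1/25.

1/25


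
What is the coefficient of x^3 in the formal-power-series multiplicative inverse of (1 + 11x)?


The inverse is 1/(1 + 11x). Apply the geometric identity 1/(1 - y) = sum_{k>=0} y^k with y = -11x:
1/(1 + 11x) = sum_{k>=0} (-11)^k x^k.
So the coefficient of x^3 is (-11)^3 = -1331.

-1331


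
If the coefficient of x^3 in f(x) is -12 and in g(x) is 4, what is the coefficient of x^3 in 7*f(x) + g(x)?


Scalar multiplication scales coefficients: 7 * -12 = -84.
Then add the g coefficient: -84 + 4
= -80

-80


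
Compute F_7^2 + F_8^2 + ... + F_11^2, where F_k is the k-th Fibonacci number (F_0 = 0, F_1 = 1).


There is a standard identity sum_{k=0}^{N} F_k^2 = F_N * F_{N+1} (proved inductively from the telescoping relation F_k^2 = F_k F_{k+1} - F_{k-1} F_k). Then
sum_{k=7}^{11} F_k^2 = F_11 F_12 - F_6 F_7.
Computing: F_11 = 89, F_12 = 144, F_6 = 8, F_7 = 13.
Sum = 89 * 144 - 8 * 13 = 12712.

12712


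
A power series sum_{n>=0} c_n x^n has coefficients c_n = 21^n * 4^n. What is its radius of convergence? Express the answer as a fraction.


By the root test (Cauchy-Hadamard), the radius is R = 1 / limsup_n |c_n|^(1/n).
Here |c_n|^(1/n) = (21^n * 4^n)^(1/n) = 21 * 4 = 84 for all n.
So R = 1/84 = 1/84.

1/84


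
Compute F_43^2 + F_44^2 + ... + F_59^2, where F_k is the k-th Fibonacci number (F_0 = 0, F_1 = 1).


There is a standard identity sum_{k=0}^{N} F_k^2 = F_N * F_{N+1} (proved inductively from the telescoping relation F_k^2 = F_k F_{k+1} - F_{k-1} F_k). Then
sum_{k=43}^{59} F_k^2 = F_59 F_60 - F_42 F_43.
Computing: F_59 = 956722026041, F_60 = 1548008755920, F_42 = 267914296, F_43 = 433494437.
Sum = 956722026041 * 1548008755920 - 267914296 * 433494437 = 1481013957153633344141368.

1481013957153633344141368


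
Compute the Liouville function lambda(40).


The Liouville function is lambda(k) = (-1)^Omega(k), where Omega(k) counts the prime factors of k with multiplicity.
Factoring: 40 = 2 * 2 * 2 * 5, so Omega(40) = 4.
lambda(40) = (-1)^4 = 1.

1


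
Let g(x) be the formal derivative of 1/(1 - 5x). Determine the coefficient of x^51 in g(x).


Differentiate termwise: d/dx sum_{k>=0} 5^k x^k = sum_{k>=1} k 5^k x^(k-1) = sum_{j>=0} (j+1) 5^(j+1) x^j.
Equivalently, d/dx [1/(1 - 5x)] = 5/(1 - 5x)^2.
For j = 51: 52 * 5^52 = 52 * 2220446049250313080847263336181640625 = 115463194561016280204057693481445312500.

115463194561016280204057693481445312500


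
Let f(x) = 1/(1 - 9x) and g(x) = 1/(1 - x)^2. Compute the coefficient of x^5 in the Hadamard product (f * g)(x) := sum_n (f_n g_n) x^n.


f has coefficients f_k = 9^k. For g = 1/(1 - x)^2 the coefficient is g_k = C(k + 1, 1) = k + 1. The Hadamard coefficient is (f * g)_k = 9^k * (k + 1).
For k = 5: 9^5 * 6 = 59049 * 6 = 354294.

354294


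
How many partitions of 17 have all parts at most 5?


Using the generating function (1-x)^(-1)(1-x^2)^(-1)...(1-x^5)^(-1),
the coefficient of x^17 counts these restricted partitions.
Result = 119

119


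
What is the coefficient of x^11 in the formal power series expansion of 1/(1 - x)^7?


The expansion 1/(1 - x)^r = sum_{k>=0} C(k + r - 1, r - 1) x^k follows from the multiset / negative-binomial theorem (or from repeated differentiation of the geometric series).
For r = 7 and k = 11:
C(17, 6) = 355687428096000 / (720 * 39916800) = 12376.

12376


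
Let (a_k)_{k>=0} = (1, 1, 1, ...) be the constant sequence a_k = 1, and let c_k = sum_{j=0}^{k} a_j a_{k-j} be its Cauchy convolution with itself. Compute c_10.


Since a_j = 1 for all j >= 0, the convolution sum becomes
c_k = sum_{j=0}^{k} 1 * 1 = 1 * (k + 1).
Equivalently, the generating function of (a_k) is 1/(1 - x) and its square is 1/(1 - x)^2 = sum_{k>=0} 1(k + 1) x^k.
For k = 10: 1 * 11 = 11.

11


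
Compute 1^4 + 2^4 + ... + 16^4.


This power sum has a closed form given by Faulhaber's formula
sum_{k=1}^{m} k^p = (1 / (p + 1)) * sum_{j=0}^{p} C(p + 1, j) B_j m^(p + 1 - j),
but for small m direct computation is fastest:
1 + 16 + 81 + 256 + 625 + 1296 + 2401 + 4096 + 6561 + 10000 + 14641 + 20736 + 28561 + 38416 + 50625 + 65536 = 243848.

243848


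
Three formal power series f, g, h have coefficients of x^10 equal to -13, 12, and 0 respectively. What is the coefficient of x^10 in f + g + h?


Series addition is componentwise:
-13 + 12 + 0
= -1

-1


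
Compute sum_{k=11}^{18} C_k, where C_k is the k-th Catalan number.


C_11 through C_18: 58786, 208012, 742900, 2674440, 9694845, 35357670, 129644790, 477638700
Sum = 58786 + 208012 + 742900 + 2674440 + 9694845 + 35357670 + 129644790 + 477638700
= 656020143

656020143


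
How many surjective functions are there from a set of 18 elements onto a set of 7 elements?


By inclusion-exclusion on which target elements are missed, the number of surjections from an n-set onto a k-set is
surj(n, k) = sum_{j=0}^{k} (-1)^j C(k, j) (k - j)^n.
Equivalently surj(n, k) = k! * S(n, k), where S(n, k) is the Stirling number of the second kind.
For n = 18, k = 7:
S(18, 7) = 197462483400, so
surj = 7! * 197462483400 = 5040 * 197462483400 = 995210916336000.

995210916336000


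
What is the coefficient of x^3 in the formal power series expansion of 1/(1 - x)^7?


The negative binomial / multiset identity is
1/(1 - x)^r = sum_{k>=0} C(k + r - 1, r - 1) x^k.
Here r = 7 and k = 3, so the coefficient is
C(3 + 6, 6) = C(9, 6)
= 84

84


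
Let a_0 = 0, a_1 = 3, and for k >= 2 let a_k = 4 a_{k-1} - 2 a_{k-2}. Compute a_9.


Iterating the recurrence forward:
a_0 = 0
a_1 = 3
a_2 = 4*3 - 2*0 = 12
a_3 = 4*12 - 2*3 = 42
a_4 = 4*42 - 2*12 = 144
a_5 = 4*144 - 2*42 = 492
a_6 = 4*492 - 2*144 = 1680
a_7 = 4*1680 - 2*492 = 5736
a_8 = 4*5736 - 2*1680 = 19584
a_9 = 4*19584 - 2*5736 = 66864
So a_9 = 66864.

66864


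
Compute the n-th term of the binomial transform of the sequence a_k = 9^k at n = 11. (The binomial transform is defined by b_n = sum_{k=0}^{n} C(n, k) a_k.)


With a_k = 9^k, b_n = sum_{k=0}^{n} C(n, k) 9^k = (1 + 9)^n by the binomial theorem.
For n = 11: (1 + 9)^11 = 10^11 = 100000000000.

100000000000


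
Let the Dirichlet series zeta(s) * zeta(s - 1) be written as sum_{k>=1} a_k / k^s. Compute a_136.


Convolution gives a_k = sum_{d | k} d * 1 = sum_{d | k} d = sigma(k), the sum of positive divisors of k.
For k = 136, the divisors are 1, 2, 4, 8, 17, 34, 68, 136, so
sigma(136) = 1 + 2 + 4 + 8 + 17 + 34 + 68 + 136 = 270.

270


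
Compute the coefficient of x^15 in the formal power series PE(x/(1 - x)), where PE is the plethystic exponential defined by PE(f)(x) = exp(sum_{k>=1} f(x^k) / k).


For f(x) = x/(1 - x) we have
sum_{k>=1} f(x^k) / k = sum_{k>=1} (1/k) * x^k / (1 - x^k) = sum_{k, m >= 1} x^(k m) / k,
which after exponentiating simplifies to
PE(x/(1 - x)) = prod_{k>=1} 1 / (1 - x^k).
This is the generating function for the partition function p(n), so the coefficient of x^15 is p(15).
Computing p(15) by dynamic programming over parts 1, 2, ..., 15: p(15) = 176.

176


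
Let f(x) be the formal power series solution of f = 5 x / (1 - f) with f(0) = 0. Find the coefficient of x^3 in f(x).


Apply Lagrange inversion: f = 5 x * phi(f) with phi(t) = 1/(1 - t), so
[x^n] f = 5^n * (1/n) [t^(n-1)] phi(t)^n = 5^n * (1/n) [t^(n-1)] (1 - t)^(-n) = 5^n * (1/n) C(2n - 2, n - 1) = 5^n * C_{n-1}.
For n = 3: C_2 = C(4, 2) / 3 = 6/3 = 2.
With the 5^3 = 125 factor, the coefficient is 125 * 2 = 250.

250


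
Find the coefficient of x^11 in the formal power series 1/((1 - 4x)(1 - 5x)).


By partial fractions or Cauchy convolution:
The coefficient equals sum_{k=0}^{11} 4^k * 5^(11-k).
= 227363409

227363409


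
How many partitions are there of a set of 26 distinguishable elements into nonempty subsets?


Bell_26 can be computed from the Bell triangle or from Dobinski's identity Bell_n = (1/e) * sum_{k>=0} k^n / k!.
Computing Bell_26 = 49631246523618756274.

49631246523618756274


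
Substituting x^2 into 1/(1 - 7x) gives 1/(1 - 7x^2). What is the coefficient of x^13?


Since 1/(1 - 7x^2) only has even powers of x,
the coefficient of x^13 (odd) is 0.

0


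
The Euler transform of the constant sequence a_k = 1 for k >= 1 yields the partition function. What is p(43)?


The Euler transform converts the sequence a_k = 1 into the number of integer partitions.
Using the recurrence or dynamic programming:
p(43) = 63261

63261


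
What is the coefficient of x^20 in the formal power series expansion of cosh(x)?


The Maclaurin series is cosh(t) = sum_{m>=0} t^(2m) / (2m)!, so substituting t = x, only even powers of x are nonzero, with coefficient of x^(2m) equal to 1 / (2m)!.
For x^20 the coefficient is 1/20! = 1/2432902008176640000 = 1/2432902008176640000.

1/2432902008176640000


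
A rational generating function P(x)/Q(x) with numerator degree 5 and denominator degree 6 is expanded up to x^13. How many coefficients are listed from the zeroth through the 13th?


Expanding up to x^13 gives the coefficients for x^0, x^1, ..., x^13.
That is 13 + 1 = 14 coefficients in total.

14


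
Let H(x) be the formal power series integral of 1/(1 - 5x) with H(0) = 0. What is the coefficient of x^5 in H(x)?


1/(1 - 5x) = sum_{k>=0} 5^k x^k. Integrating termwise with H(0) = 0:
H(x) = sum_{k>=0} 5^k x^(k+1) / (k+1) = sum_{m>=1} 5^(m-1) x^m / m.
For m = 5: 5^4/5 = 625/5 = 125.

125


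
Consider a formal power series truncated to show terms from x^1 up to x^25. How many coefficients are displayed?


From x^1 to x^25 inclusive, the count is 25 - 1 + 1 = 25.

25


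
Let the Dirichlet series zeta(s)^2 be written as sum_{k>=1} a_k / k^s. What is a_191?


The Dirichlet convolution of the constant function 1 with itself gives (1 * 1)(k) = sum_{d | k} 1 = d(k), the number of positive divisors of k.
Since zeta(s) = sum_{k>=1} 1/k^s, we have zeta(s)^2 = sum_{k>=1} d(k)/k^s, so a_k = d(k).
For k = 191: the divisors are 1, 191.
Count = 2.

2


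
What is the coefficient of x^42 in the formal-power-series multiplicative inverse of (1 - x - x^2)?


Let the inverse be f(x) = sum_{k>=0} a_k x^k. From f(x) * (1 - x - x^2) = 1 and matching coefficients:
 x^0: a_0 = 1.
 x^1: a_1 - a_0 = 0, so a_1 = 1.
 x^k (k >= 2): a_k - a_{k-1} - a_{k-2} = 0, i.e. a_k = a_{k-1} + a_{k-2}.
This is the Fibonacci-type recurrence shifted so that a_0 = a_1 = 1.
Iterating: a_0=1, a_1=1, a_2=2, a_3=3, a_4=5, a_5=8, a_6=13, a_7=21, a_8=34, a_9=55, ...
a_42 = 433494437.

433494437


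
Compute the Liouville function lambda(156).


The Liouville function is lambda(k) = (-1)^Omega(k), where Omega(k) counts the prime factors of k with multiplicity.
Factoring: 156 = 2 * 2 * 3 * 13, so Omega(156) = 4.
lambda(156) = (-1)^4 = 1.

1


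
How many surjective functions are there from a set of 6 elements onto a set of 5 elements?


By inclusion-exclusion on which target elements are missed, the number of surjections from an n-set onto a k-set is
surj(n, k) = sum_{j=0}^{k} (-1)^j C(k, j) (k - j)^n.
Equivalently surj(n, k) = k! * S(n, k), where S(n, k) is the Stirling number of the second kind.
For n = 6, k = 5:
S(6, 5) = 15, so
surj = 5! * 15 = 120 * 15 = 1800.

1800


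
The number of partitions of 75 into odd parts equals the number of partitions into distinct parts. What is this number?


Computing partitions of 75 into odd parts (1, 3, 5, ...):
Using the generating function prod_{k>=0} 1/(1-x^(2k+1)),
the count is 48446

48446


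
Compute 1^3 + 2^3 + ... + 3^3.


This power sum has a closed form given by Faulhaber's formula
sum_{k=1}^{m} k^p = (1 / (p + 1)) * sum_{j=0}^{p} C(p + 1, j) B_j m^(p + 1 - j),
but for small m direct computation is fastest:
1 + 8 + 27 = 36.

36


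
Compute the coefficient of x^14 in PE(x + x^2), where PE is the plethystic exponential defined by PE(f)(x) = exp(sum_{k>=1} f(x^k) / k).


With f(x) = x + x^2, the exponent is sum_{k>=1} (x^k + x^(2k)) / k = -ln(1 - x) - ln(1 - x^2). Exponentiating:
PE(x + x^2) = 1 / ((1 - x)(1 - x^2)).
This is the generating function for partitions of n into parts of size 1 or 2. The number of 2's can be any j in 0..7, and the rest are 1's, so
[x^14] = floor(14/2) + 1 = 8.

8


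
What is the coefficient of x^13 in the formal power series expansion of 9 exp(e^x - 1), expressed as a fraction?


exp(e^x - 1) is the exponential generating function for the Bell numbers Bell_k: exp(e^x - 1) = sum_{k>=0} Bell_k x^k / k!.
So the coefficient of x^13 in 9 exp(e^x - 1) is 9 Bell_13 / 13!.
Computing: Bell_13 = 27644437 and 13! = 6227020800, giving
9 * 27644437/6227020800 = 27644437/691891200.

27644437/691891200


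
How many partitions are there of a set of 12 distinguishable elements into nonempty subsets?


Bell_12 can be computed from the Bell triangle or from Dobinski's identity Bell_n = (1/e) * sum_{k>=0} k^n / k!.
Computing Bell_12 = 4213597.

4213597


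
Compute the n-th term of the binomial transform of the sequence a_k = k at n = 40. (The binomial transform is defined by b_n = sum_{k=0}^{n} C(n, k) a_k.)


With a_k = k, b_n = sum_{k=0}^{n} C(n, k) k. Using k * C(n, k) = n * C(n-1, k-1) gives b_n = n * sum_{k>=1} C(n-1, k-1) = n * 2^(n-1).
For n = 40: 40 * 2^39 = 40 * 549755813888 = 21990232555520.

21990232555520


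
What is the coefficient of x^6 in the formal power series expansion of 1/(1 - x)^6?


The expansion 1/(1 - x)^r = sum_{k>=0} C(k + r - 1, r - 1) x^k follows from the multiset / negative-binomial theorem (or from repeated differentiation of the geometric series).
For r = 6 and k = 6:
C(11, 5) = 39916800 / (120 * 720) = 462.

462


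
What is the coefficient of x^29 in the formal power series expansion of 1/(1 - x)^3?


The negative binomial / multiset identity is
1/(1 - x)^r = sum_{k>=0} C(k + r - 1, r - 1) x^k.
Here r = 3 and k = 29, so the coefficient is
C(29 + 2, 2) = C(31, 2)
= 465

465


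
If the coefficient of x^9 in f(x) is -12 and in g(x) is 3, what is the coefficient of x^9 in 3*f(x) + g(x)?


Scalar multiplication scales coefficients: 3 * -12 = -36.
Then add the g coefficient: -36 + 3
= -33

-33


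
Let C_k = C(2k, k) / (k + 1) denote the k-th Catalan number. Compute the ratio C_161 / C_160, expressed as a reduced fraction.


Using C_k = (2k)! / (k! (k+1)!), the ratio C_{k+1}/C_k simplifies to
C_{k+1}/C_k = [(2k+2)! / ((k+1)! (k+2)!)] * [k! (k+1)! / (2k)!]
 = (2k+2)(2k+1) / ((k+1)(k+2)) = 2(2k+1) / (k+2).
For k = 160: 2(2*160 + 1) / (160 + 2) = 642/162 = 107/27.

107/27


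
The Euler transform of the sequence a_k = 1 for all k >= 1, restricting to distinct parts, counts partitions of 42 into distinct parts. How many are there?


Partitions of 42 into distinct parts can be computed via generating function.
Product (1+x)(1+x^2)(1+x^3)...
The coefficient of x^42 = 1426

1426


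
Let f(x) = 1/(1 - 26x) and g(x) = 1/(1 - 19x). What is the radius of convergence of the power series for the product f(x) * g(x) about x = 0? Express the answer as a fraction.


The radius of 1/(1 - 26x) is 1/26 (nearest singularity at x = 1/26), and the radius of 1/(1 - 19x) is 1/19.
The product f(x)*g(x) = 1/((1 - 26x)(1 - 19x)) has singularities at both 1/26 and 1/19, so its radius of convergence is the distance to the nearest one:
min(1/26, 1/19) = 1/26.

1/26


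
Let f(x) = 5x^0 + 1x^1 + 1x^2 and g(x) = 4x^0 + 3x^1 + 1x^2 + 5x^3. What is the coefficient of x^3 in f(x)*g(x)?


Cauchy product at x^3:
5*5 + 1*1 + 1*3
= 29

29


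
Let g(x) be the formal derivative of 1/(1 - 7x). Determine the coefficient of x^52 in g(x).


Differentiate termwise: d/dx sum_{k>=0} 7^k x^k = sum_{k>=1} k 7^k x^(k-1) = sum_{j>=0} (j+1) 7^(j+1) x^j.
Equivalently, d/dx [1/(1 - 7x)] = 7/(1 - 7x)^2.
For j = 52: 53 * 7^53 = 53 * 616873509628062366290756156815389726793178407 = 32694296010287305413410076311215655520038455571.

32694296010287305413410076311215655520038455571


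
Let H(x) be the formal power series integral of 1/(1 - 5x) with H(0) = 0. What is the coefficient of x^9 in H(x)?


1/(1 - 5x) = sum_{k>=0} 5^k x^k. Integrating termwise with H(0) = 0:
H(x) = sum_{k>=0} 5^k x^(k+1) / (k+1) = sum_{m>=1} 5^(m-1) x^m / m.
For m = 9: 5^8/9 = 390625/9 = 390625/9.

390625/9


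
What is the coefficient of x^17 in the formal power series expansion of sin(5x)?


The Maclaurin series is sin(t) = sum_{k>=0} (-1)^k t^(2k+1) / (2k+1)!, so substituting t = 5x, only odd powers of x are nonzero, with coefficient of x^(2k+1) equal to (-1)^k 5^(2k+1) / (2k+1)!.
Write 17 = 2*8 + 1, giving the coefficient (-1)^8 * 5^17 / 17! = 762939453125/355687428096000 = 6103515625/2845499424768.

6103515625/2845499424768


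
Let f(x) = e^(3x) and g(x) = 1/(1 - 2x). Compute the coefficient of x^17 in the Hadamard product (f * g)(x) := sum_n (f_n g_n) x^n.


Expanding: f_k = 3^k/k! (from e^(3x)) and g_k = 2^k (from 1/(1 - 2x)). So the Hadamard coefficient (f * g)_k = 3^k 2^k / k! = (6)^k / k!.
For k = 17: 6^17/17! = 16926659444736/355687428096000 = 708588/14889875.

708588/14889875


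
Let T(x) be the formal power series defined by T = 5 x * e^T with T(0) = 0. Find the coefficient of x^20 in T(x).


Apply the Lagrange inversion formula: if T = 5 x * phi(T) with phi(t) = e^t, then
[x^n] T = 5^n * (1/n) [t^(n-1)] phi(t)^n = 5^n * (1/n) [t^(n-1)] e^(n t) = 5^n * (1/n) * n^(n-1) / (n-1)! = 5^n * n^(n-1) / n!.
When c = 1 this is the Cayley count of rooted labeled trees on n vertices, divided by n!.
For n = 20: 5^20 * 20^19 / 20! = 95367431640625 * 5242880000000000000000000/2432902008176640000 = 3051757812500000000000000000000/14849255421.

3051757812500000000000000000000/14849255421


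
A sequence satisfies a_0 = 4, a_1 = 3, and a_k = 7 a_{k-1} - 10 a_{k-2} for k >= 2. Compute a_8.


The characteristic equation is t^2 - 7 t + 10 = 0, with roots r_1 = 5 and r_2 = 2 (so c_1 = r_1 + r_2, c_2 = -r_1 r_2 as required).
One can use the closed form a_n = A r_1^n + B r_2^n, but direct iteration is more reliable:
a_0 = 4, a_1 = 3, a_2 = -19, a_3 = -163, a_4 = -951, a_5 = -5027, a_6 = -25679, a_7 = -129483, a_8 = -649591.
So a_8 = -649591.

-649591


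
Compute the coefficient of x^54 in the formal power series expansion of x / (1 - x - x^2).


Let f(x) = sum_{k>=0} a_k x^k. Multiplying f(x) * (1 - x - x^2) = x and matching coefficients gives a_0 = 0, a_1 = 1, and a_k = a_{k-1} + a_{k-2} for k >= 2. These are the Fibonacci numbers F_k.
Iterating from F_0 = 0, F_1 = 1:
F_0=0, F_1=1, F_2=1, F_3=2, F_4=3, F_5=5, F_6=8, F_7=13, F_8=21, F_9=34, ...
F_54 = 86267571272.

86267571272


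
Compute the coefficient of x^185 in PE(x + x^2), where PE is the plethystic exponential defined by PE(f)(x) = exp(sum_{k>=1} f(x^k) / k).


With f(x) = x + x^2, the exponent is sum_{k>=1} (x^k + x^(2k)) / k = -ln(1 - x) - ln(1 - x^2). Exponentiating:
PE(x + x^2) = 1 / ((1 - x)(1 - x^2)).
This is the generating function for partitions of n into parts of size 1 or 2. The number of 2's can be any j in 0..92, and the rest are 1's, so
[x^185] = floor(185/2) + 1 = 93.

93


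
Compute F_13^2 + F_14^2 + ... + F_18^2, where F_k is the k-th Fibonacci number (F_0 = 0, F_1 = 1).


There is a standard identity sum_{k=0}^{N} F_k^2 = F_N * F_{N+1} (proved inductively from the telescoping relation F_k^2 = F_k F_{k+1} - F_{k-1} F_k). Then
sum_{k=13}^{18} F_k^2 = F_18 F_19 - F_12 F_13.
Computing: F_18 = 2584, F_19 = 4181, F_12 = 144, F_13 = 233.
Sum = 2584 * 4181 - 144 * 233 = 10770152.

10770152


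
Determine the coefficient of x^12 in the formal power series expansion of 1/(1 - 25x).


The geometric series identity gives 1/(1 - c x) = sum_{k>=0} c^k x^k, so the coefficient of x^k is c^k.
Here c = 25 and k = 12.
Computing: 25^12 = 59604644775390625

59604644775390625


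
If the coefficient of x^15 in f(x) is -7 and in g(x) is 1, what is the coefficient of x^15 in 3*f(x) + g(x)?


Scalar multiplication scales coefficients: 3 * -7 = -21.
Then add the g coefficient: -21 + 1
= -20

-20


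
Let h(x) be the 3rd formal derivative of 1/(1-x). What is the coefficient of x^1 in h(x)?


Differentiating 3 times: d^3/dx^3 [1/(1-x)] = 3!/(1-x)^4.
The expansion 1/(1-x)^4 = sum_{k>=0} C(k+3, 3) x^k, so the coefficient of x^n in 3!/(1-x)^4 is 3! * C(n+3, 3).
For n = 1: 6 * C(4, 3) = 6 * 4 = 24

24


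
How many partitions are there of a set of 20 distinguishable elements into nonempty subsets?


Bell_20 can be computed from the Bell triangle or from Dobinski's identity Bell_n = (1/e) * sum_{k>=0} k^n / k!.
Computing Bell_20 = 51724158235372.

51724158235372


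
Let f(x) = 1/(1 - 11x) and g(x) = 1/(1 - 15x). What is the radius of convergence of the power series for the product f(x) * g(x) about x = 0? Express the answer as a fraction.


The radius of 1/(1 - 11x) is 1/11 (nearest singularity at x = 1/11), and the radius of 1/(1 - 15x) is 1/15.
The product f(x)*g(x) = 1/((1 - 11x)(1 - 15x)) has singularities at both 1/11 and 1/15, so its radius of convergence is the distance to the nearest one:
min(1/11, 1/15) = 1/15.

1/15


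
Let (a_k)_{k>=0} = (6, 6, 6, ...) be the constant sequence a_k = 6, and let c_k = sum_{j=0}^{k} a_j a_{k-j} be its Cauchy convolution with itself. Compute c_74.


Since a_j = 6 for all j >= 0, the convolution sum becomes
c_k = sum_{j=0}^{k} 6 * 6 = 36 * (k + 1).
Equivalently, the generating function of (a_k) is 6/(1 - x) and its square is 36/(1 - x)^2 = sum_{k>=0} 36(k + 1) x^k.
For k = 74: 36 * 75 = 2700.

2700
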